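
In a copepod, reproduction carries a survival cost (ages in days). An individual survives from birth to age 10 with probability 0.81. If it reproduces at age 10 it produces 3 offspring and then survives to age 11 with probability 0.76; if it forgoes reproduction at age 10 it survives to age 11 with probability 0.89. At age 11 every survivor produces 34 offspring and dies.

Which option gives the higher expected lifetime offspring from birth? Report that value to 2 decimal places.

24.51

breed at age 10: R₀ = 0.81 × (3 + 0.76 × 34) = 0.81 × 28.8400 = 23.3604
delay to age 11: R₀ = 0.81 × (0.89 × 34) = 0.81 × 30.2600 = 24.5106
Higher: delay to age 11 (24.5106).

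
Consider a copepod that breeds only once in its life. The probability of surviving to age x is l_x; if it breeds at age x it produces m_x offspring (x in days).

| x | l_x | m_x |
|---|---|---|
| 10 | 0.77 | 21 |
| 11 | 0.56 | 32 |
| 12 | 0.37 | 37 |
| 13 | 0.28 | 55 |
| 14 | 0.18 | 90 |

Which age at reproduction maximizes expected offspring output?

Expected offspring if breeding at age x = l_x × m_x:
  age 10: 0.77 × 21 = 16.170
  age 11: 0.56 × 32 = 17.920
  age 12: 0.37 × 37 = 13.690
  age 13: 0.28 × 55 = 15.400
  age 14: 0.18 × 90 = 16.200
Maximum at age 11 (17.920).

11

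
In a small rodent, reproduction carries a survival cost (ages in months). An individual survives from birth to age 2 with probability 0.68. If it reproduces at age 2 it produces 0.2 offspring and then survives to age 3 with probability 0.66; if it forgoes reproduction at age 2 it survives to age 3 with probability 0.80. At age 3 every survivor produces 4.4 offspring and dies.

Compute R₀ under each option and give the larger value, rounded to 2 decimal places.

breed at age 2: R₀ = 0.68 × (0.2 + 0.66 × 4.4) = 0.68 × 3.1040 = 2.1107
delay to age 3: R₀ = 0.68 × (0.80 × 4.4) = 0.68 × 3.5200 = 2.3936
Higher: delay to age 3 (2.3936).

2.39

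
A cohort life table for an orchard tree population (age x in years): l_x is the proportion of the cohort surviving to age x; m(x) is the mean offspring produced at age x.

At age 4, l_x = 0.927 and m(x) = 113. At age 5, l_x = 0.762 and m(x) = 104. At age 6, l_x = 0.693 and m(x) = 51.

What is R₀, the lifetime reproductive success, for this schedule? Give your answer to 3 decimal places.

219.342

R₀ = Σ l_x m(x):
  age 4: 0.927 × 113 = 104.7510
  age 5: 0.762 × 104 = 79.2480
  age 6: 0.693 × 51 = 35.3430
R₀ = 104.7510 + 79.2480 + 35.3430 = 219.3420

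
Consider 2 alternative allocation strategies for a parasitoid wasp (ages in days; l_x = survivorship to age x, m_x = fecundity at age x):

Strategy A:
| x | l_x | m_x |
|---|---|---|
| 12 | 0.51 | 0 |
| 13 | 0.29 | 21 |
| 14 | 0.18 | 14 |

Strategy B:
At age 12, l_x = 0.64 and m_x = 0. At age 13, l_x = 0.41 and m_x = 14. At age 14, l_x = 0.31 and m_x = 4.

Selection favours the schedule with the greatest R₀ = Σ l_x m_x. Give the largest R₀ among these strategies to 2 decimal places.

8.61

Strategy A: R₀ = 0.51×0 + 0.29×21 + 0.18×14 = 8.6100
Strategy B: R₀ = 0.64×0 + 0.41×14 + 0.31×4 = 6.9800
Highest R₀: strategy A with 8.6100.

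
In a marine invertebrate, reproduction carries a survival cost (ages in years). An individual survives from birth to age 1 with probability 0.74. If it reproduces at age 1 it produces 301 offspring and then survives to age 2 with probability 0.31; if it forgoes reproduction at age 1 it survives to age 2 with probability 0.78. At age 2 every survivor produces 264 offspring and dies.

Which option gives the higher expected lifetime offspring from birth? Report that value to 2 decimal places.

283.30

breed at age 1: R₀ = 0.74 × (301 + 0.31 × 264) = 0.74 × 382.8400 = 283.3016
delay to age 2: R₀ = 0.74 × (0.78 × 264) = 0.74 × 205.9200 = 152.3808
Higher: breed at age 1 (283.3016).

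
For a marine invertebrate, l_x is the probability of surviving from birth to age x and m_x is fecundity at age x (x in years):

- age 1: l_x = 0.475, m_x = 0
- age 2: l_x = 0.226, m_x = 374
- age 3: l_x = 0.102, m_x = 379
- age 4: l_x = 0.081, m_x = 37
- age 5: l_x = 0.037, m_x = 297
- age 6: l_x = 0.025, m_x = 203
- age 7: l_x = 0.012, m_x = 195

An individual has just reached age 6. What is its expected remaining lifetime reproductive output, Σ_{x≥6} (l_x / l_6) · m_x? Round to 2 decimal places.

l_6 = 0.025. Conditional survival from age 6 to x is l_x / l_6.
  x=6: (0.025/0.025) × 203 = 203.0000
  x=7: (0.012/0.025) × 195 = 93.6000
Sum = 203.0000 + 93.6000 = 296.6000

296.60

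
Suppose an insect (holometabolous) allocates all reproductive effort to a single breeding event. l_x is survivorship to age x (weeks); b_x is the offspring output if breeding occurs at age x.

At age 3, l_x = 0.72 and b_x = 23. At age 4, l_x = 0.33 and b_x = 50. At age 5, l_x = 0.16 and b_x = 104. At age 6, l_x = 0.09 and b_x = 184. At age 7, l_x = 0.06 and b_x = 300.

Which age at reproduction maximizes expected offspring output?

7

Expected offspring if breeding at age x = l_x × b_x:
  age 3: 0.72 × 23 = 16.560
  age 4: 0.33 × 50 = 16.500
  age 5: 0.16 × 104 = 16.640
  age 6: 0.09 × 184 = 16.560
  age 7: 0.06 × 300 = 18.000
Maximum at age 7 (18.000).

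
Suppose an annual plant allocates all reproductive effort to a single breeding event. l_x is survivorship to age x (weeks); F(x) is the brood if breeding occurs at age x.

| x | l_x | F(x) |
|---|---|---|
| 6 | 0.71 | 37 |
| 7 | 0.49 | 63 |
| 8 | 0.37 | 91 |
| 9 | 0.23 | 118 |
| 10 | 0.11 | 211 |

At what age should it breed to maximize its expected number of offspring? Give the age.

Expected offspring if breeding at age x = l_x × F(x):
  age 6: 0.71 × 37 = 26.270
  age 7: 0.49 × 63 = 30.870
  age 8: 0.37 × 91 = 33.670
  age 9: 0.23 × 118 = 27.140
  age 10: 0.11 × 211 = 23.210
Maximum at age 8 (33.670).

8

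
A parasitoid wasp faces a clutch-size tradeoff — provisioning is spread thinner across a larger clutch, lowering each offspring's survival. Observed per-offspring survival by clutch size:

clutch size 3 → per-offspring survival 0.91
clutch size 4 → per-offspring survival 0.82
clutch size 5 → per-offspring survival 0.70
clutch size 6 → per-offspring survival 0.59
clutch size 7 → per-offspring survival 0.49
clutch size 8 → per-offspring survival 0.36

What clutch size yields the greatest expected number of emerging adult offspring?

Expected emerging adult offspring = c × s(c):
  c=3: 3 × 0.91 = 2.730
  c=4: 4 × 0.82 = 3.280
  c=5: 5 × 0.70 = 3.500
  c=6: 6 × 0.59 = 3.540
  c=7: 7 × 0.49 = 3.430
  c=8: 8 × 0.36 = 2.880
Maximum at c = 6 (3.540 emerging adult offspring).

6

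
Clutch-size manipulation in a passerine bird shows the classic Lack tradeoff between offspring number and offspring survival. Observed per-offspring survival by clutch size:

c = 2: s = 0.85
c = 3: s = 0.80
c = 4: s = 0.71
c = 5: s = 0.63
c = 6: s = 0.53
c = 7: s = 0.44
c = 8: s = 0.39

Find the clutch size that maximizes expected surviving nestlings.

Expected surviving nestlings = c × s(c):
  c=2: 2 × 0.85 = 1.700
  c=3: 3 × 0.80 = 2.400
  c=4: 4 × 0.71 = 2.840
  c=5: 5 × 0.63 = 3.150
  c=6: 6 × 0.53 = 3.180
  c=7: 7 × 0.44 = 3.080
  c=8: 8 × 0.39 = 3.120
Maximum at c = 6 (3.180 surviving nestlings).

6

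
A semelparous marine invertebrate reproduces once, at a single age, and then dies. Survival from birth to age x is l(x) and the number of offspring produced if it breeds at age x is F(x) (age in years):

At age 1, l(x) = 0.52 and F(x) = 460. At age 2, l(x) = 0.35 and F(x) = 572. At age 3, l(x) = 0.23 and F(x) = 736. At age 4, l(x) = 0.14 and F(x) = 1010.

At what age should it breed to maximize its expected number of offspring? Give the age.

Expected offspring if breeding at age x = l(x) × F(x):
  age 1: 0.52 × 460 = 239.200
  age 2: 0.35 × 572 = 200.200
  age 3: 0.23 × 736 = 169.280
  age 4: 0.14 × 1010 = 141.400
Maximum at age 1 (239.200).

1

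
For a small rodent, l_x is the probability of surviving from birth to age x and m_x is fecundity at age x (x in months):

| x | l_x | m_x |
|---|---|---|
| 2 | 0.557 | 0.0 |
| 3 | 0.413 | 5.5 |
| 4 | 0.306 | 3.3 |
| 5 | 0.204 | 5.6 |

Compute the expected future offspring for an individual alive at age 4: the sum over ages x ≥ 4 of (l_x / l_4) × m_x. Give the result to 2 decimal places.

7.03

l_4 = 0.306. Conditional survival from age 4 to x is l_x / l_4.
  x=4: (0.306/0.306) × 3.3 = 3.3000
  x=5: (0.204/0.306) × 5.6 = 3.7333
Sum = 3.3000 + 3.7333 = 7.0333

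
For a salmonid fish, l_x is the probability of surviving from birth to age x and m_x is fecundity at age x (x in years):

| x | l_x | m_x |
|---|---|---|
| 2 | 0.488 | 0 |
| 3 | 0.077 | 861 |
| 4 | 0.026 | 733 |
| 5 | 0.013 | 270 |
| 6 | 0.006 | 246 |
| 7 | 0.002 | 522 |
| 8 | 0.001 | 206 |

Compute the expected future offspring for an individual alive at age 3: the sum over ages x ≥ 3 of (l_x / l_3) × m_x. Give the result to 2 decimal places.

1189.49

l_3 = 0.077. Conditional survival from age 3 to x is l_x / l_3.
  x=3: (0.077/0.077) × 861 = 861.0000
  x=4: (0.026/0.077) × 733 = 247.5065
  x=5: (0.013/0.077) × 270 = 45.5844
  x=6: (0.006/0.077) × 246 = 19.1688
  x=7: (0.002/0.077) × 522 = 13.5584
  x=8: (0.001/0.077) × 206 = 2.6753
Sum = 861.0000 + 247.5065 + 45.5844 + 19.1688 + 13.5584 + 2.6753 = 1189.4935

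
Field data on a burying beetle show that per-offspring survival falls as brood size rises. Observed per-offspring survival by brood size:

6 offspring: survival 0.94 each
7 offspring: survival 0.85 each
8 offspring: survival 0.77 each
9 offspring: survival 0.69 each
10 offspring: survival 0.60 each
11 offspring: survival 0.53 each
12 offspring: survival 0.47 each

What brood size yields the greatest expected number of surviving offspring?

9

Expected surviving offspring = c × s(c):
  c=6: 6 × 0.94 = 5.640
  c=7: 7 × 0.85 = 5.950
  c=8: 8 × 0.77 = 6.160
  c=9: 9 × 0.69 = 6.210
  c=10: 10 × 0.60 = 6.000
  c=11: 11 × 0.53 = 5.830
  c=12: 12 × 0.47 = 5.640
Maximum at c = 9 (6.210 surviving offspring).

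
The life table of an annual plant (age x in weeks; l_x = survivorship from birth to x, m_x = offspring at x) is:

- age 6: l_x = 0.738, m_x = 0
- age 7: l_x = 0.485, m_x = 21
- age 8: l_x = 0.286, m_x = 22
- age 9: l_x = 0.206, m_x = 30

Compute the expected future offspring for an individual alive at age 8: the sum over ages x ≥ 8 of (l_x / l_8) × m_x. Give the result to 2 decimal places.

l_8 = 0.286. Conditional survival from age 8 to x is l_x / l_8.
  x=8: (0.286/0.286) × 22 = 22.0000
  x=9: (0.206/0.286) × 30 = 21.6084
Sum = 22.0000 + 21.6084 = 43.6084

43.61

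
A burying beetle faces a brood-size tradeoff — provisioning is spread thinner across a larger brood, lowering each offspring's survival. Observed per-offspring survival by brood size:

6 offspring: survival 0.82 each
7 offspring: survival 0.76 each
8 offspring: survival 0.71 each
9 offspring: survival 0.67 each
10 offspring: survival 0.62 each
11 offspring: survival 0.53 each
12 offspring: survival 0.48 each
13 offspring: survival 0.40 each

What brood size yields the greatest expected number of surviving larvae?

Expected surviving larvae = c × s(c):
  c=6: 6 × 0.82 = 4.920
  c=7: 7 × 0.76 = 5.320
  c=8: 8 × 0.71 = 5.680
  c=9: 9 × 0.67 = 6.030
  c=10: 10 × 0.62 = 6.200
  c=11: 11 × 0.53 = 5.830
  c=12: 12 × 0.48 = 5.760
  c=13: 13 × 0.40 = 5.200
Maximum at c = 10 (6.200 surviving larvae).

10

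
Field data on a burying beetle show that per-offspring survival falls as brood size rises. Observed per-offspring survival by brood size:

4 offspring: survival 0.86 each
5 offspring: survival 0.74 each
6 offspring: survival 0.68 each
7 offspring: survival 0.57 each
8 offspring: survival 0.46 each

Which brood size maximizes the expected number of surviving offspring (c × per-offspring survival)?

Expected surviving offspring = c × s(c):
  c=4: 4 × 0.86 = 3.440
  c=5: 5 × 0.74 = 3.700
  c=6: 6 × 0.68 = 4.080
  c=7: 7 × 0.57 = 3.990
  c=8: 8 × 0.46 = 3.680
Maximum at c = 6 (4.080 surviving offspring).

6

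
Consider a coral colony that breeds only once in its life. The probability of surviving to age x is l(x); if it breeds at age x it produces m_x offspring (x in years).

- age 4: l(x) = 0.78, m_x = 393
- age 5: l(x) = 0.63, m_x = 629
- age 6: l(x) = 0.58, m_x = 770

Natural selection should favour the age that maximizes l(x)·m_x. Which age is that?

Expected offspring if breeding at age x = l(x) × m_x:
  age 4: 0.78 × 393 = 306.540
  age 5: 0.63 × 629 = 396.270
  age 6: 0.58 × 770 = 446.600
Maximum at age 6 (446.600).

6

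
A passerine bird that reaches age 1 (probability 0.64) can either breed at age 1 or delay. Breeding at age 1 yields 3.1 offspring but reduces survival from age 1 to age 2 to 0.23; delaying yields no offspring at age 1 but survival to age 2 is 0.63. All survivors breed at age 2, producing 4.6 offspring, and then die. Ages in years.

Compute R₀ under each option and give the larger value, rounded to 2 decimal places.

2.66

breed at age 1: R₀ = 0.64 × (3.1 + 0.23 × 4.6) = 0.64 × 4.1580 = 2.6611
delay to age 2: R₀ = 0.64 × (0.63 × 4.6) = 0.64 × 2.8980 = 1.8547
Higher: breed at age 1 (2.6611).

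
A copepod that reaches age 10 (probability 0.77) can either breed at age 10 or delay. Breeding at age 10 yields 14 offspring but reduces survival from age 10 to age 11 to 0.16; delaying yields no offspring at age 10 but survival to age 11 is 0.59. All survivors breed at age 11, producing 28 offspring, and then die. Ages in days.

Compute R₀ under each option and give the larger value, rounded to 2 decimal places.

breed at age 10: R₀ = 0.77 × (14 + 0.16 × 28) = 0.77 × 18.4800 = 14.2296
delay to age 11: R₀ = 0.77 × (0.59 × 28) = 0.77 × 16.5200 = 12.7204
Higher: breed at age 10 (14.2296).

14.23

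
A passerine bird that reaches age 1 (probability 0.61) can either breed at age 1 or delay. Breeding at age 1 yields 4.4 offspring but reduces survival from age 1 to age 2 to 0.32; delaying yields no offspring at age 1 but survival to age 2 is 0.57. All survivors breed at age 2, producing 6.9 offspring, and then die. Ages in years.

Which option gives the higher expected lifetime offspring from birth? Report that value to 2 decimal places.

breed at age 1: R₀ = 0.61 × (4.4 + 0.32 × 6.9) = 0.61 × 6.6080 = 4.0309
delay to age 2: R₀ = 0.61 × (0.57 × 6.9) = 0.61 × 3.9330 = 2.3991
Higher: breed at age 1 (4.0309).

4.03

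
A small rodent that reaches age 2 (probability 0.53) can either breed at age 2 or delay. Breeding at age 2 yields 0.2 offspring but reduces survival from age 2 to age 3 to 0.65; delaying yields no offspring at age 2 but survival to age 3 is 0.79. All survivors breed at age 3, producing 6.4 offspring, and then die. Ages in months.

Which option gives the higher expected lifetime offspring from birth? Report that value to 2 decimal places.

breed at age 2: R₀ = 0.53 × (0.2 + 0.65 × 6.4) = 0.53 × 4.3600 = 2.3108
delay to age 3: R₀ = 0.53 × (0.79 × 6.4) = 0.53 × 5.0560 = 2.6797
Higher: delay to age 3 (2.6797).

2.68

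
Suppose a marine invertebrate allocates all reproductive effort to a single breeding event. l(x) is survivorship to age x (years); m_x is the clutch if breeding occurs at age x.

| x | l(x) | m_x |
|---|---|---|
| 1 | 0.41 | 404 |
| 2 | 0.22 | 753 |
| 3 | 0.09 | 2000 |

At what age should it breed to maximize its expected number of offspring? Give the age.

3

Expected offspring if breeding at age x = l(x) × m_x:
  age 1: 0.41 × 404 = 165.640
  age 2: 0.22 × 753 = 165.660
  age 3: 0.09 × 2000 = 180.000
Maximum at age 3 (180.000).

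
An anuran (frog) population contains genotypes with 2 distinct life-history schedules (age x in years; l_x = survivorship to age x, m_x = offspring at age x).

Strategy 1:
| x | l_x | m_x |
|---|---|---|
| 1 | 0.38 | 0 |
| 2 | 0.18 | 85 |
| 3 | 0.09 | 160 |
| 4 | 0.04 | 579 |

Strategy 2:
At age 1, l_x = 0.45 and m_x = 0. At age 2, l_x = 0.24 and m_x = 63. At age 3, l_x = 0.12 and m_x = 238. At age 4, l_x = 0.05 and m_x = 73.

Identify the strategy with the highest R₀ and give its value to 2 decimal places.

52.86

Strategy 1: R₀ = 0.38×0 + 0.18×85 + 0.09×160 + 0.04×579 = 52.8600
Strategy 2: R₀ = 0.45×0 + 0.24×63 + 0.12×238 + 0.05×73 = 47.3300
Highest R₀: strategy 1 with 52.8600.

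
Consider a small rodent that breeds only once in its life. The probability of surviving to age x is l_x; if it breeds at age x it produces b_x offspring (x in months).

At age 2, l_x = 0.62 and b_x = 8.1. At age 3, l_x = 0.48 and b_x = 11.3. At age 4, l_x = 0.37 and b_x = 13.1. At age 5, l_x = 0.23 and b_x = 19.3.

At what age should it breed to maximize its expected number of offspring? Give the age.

3

Expected offspring if breeding at age x = l_x × b_x:
  age 2: 0.62 × 8.1 = 5.022
  age 3: 0.48 × 11.3 = 5.424
  age 4: 0.37 × 13.1 = 4.847
  age 5: 0.23 × 19.3 = 4.439
Maximum at age 3 (5.424).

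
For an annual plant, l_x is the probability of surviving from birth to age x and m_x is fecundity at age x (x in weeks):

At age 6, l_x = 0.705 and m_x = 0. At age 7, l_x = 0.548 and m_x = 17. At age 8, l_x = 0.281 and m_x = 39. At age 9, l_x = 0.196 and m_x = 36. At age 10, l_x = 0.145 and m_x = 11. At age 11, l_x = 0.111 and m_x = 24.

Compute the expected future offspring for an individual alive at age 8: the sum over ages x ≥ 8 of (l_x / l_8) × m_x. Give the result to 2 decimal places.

l_8 = 0.281. Conditional survival from age 8 to x is l_x / l_8.
  x=8: (0.281/0.281) × 39 = 39.0000
  x=9: (0.196/0.281) × 36 = 25.1103
  x=10: (0.145/0.281) × 11 = 5.6762
  x=11: (0.111/0.281) × 24 = 9.4804
Sum = 39.0000 + 25.1103 + 5.6762 + 9.4804 = 79.2669

79.27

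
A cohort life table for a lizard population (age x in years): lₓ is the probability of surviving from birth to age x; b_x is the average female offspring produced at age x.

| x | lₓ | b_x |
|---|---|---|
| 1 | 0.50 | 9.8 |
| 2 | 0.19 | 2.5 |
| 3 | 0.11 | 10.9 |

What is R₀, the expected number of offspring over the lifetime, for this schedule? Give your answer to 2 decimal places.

R₀ = Σ lₓ b_x:
  age 1: 0.50 × 9.8 = 4.9000
  age 2: 0.19 × 2.5 = 0.4750
  age 3: 0.11 × 10.9 = 1.1990
R₀ = 4.9000 + 0.4750 + 1.1990 = 6.5740

6.57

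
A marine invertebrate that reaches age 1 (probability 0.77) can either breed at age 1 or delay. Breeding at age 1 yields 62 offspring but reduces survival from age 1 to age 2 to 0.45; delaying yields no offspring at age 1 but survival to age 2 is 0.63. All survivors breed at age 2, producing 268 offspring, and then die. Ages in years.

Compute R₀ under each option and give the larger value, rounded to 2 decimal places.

140.60

breed at age 1: R₀ = 0.77 × (62 + 0.45 × 268) = 0.77 × 182.6000 = 140.6020
delay to age 2: R₀ = 0.77 × (0.63 × 268) = 0.77 × 168.8400 = 130.0068
Higher: breed at age 1 (140.6020).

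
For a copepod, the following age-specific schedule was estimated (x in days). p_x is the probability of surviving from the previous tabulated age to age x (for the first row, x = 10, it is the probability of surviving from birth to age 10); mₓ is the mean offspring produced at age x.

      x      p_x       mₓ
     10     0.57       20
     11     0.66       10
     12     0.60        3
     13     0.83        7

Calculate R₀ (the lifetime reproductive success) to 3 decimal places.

Survivorship from birth: l_x = p_10·p_11·…·p_x.
  l_10 = 0.57000
  l_11 = 0.37620
  l_12 = 0.22572
  l_13 = 0.18735
R₀ = Σ l_x mₓ:
  age 10: 0.57000 × 20 = 11.4000
  age 11: 0.37620 × 10 = 3.7620
  age 12: 0.22572 × 3 = 0.6772
  age 13: 0.18735 × 7 = 1.3115
R₀ = 11.4000 + 3.7620 + 0.6772 + 1.3115 = 17.1506

17.151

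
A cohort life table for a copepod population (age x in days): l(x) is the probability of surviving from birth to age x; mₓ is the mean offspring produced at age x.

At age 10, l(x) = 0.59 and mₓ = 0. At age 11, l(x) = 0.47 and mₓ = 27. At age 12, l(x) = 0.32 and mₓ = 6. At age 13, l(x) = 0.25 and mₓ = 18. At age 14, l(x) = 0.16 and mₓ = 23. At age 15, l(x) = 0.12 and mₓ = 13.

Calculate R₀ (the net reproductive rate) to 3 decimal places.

24.350

R₀ = Σ l(x) mₓ:
  age 10: 0.59 × 0 = 0.0000
  age 11: 0.47 × 27 = 12.6900
  age 12: 0.32 × 6 = 1.9200
  age 13: 0.25 × 18 = 4.5000
  age 14: 0.16 × 23 = 3.6800
  age 15: 0.12 × 13 = 1.5600
R₀ = 0.0000 + 12.6900 + 1.9200 + 4.5000 + 3.6800 + 1.5600 = 24.3500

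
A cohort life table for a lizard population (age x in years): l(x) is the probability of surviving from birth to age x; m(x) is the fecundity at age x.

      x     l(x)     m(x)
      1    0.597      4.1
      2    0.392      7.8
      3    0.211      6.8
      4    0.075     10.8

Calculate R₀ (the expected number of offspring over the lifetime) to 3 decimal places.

7.750

R₀ = Σ l(x) m(x):
  age 1: 0.597 × 4.1 = 2.4477
  age 2: 0.392 × 7.8 = 3.0576
  age 3: 0.211 × 6.8 = 1.4348
  age 4: 0.075 × 10.8 = 0.8100
R₀ = 2.4477 + 3.0576 + 1.4348 + 0.8100 = 7.7501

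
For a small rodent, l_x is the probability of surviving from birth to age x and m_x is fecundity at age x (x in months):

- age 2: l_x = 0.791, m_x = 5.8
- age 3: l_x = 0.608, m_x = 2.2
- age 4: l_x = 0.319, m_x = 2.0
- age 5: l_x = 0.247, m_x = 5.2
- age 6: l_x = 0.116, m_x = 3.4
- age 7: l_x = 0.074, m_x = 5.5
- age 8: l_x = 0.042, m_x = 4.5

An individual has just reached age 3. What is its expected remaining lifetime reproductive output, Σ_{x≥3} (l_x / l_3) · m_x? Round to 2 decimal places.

6.99

l_3 = 0.608. Conditional survival from age 3 to x is l_x / l_3.
  x=3: (0.608/0.608) × 2.2 = 2.2000
  x=4: (0.319/0.608) × 2.0 = 1.0493
  x=5: (0.247/0.608) × 5.2 = 2.1125
  x=6: (0.116/0.608) × 3.4 = 0.6487
  x=7: (0.074/0.608) × 5.5 = 0.6694
  x=8: (0.042/0.608) × 4.5 = 0.3109
Sum = 2.2000 + 1.0493 + 2.1125 + 0.6487 + 0.6694 + 0.3109 = 6.9908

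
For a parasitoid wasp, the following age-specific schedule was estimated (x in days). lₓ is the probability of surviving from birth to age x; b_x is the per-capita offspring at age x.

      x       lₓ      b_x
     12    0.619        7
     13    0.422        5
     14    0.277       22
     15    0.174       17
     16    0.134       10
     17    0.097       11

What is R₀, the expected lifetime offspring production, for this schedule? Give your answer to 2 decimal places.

R₀ = Σ lₓ b_x:
  age 12: 0.619 × 7 = 4.3330
  age 13: 0.422 × 5 = 2.1100
  age 14: 0.277 × 22 = 6.0940
  age 15: 0.174 × 17 = 2.9580
  age 16: 0.134 × 10 = 1.3400
  age 17: 0.097 × 11 = 1.0670
R₀ = 4.3330 + 2.1100 + 6.0940 + 2.9580 + 1.3400 + 1.0670 = 17.9020

17.90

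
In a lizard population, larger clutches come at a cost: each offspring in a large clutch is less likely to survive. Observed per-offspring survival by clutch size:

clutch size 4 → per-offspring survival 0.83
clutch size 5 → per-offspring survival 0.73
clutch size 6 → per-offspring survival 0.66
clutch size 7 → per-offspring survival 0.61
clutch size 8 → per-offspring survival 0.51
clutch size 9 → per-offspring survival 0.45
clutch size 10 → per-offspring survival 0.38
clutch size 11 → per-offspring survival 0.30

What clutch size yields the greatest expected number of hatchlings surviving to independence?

Expected hatchlings surviving to independence = c × s(c):
  c=4: 4 × 0.83 = 3.320
  c=5: 5 × 0.73 = 3.650
  c=6: 6 × 0.66 = 3.960
  c=7: 7 × 0.61 = 4.270
  c=8: 8 × 0.51 = 4.080
  c=9: 9 × 0.45 = 4.050
  c=10: 10 × 0.38 = 3.800
  c=11: 11 × 0.30 = 3.300
Maximum at c = 7 (4.270 hatchlings surviving to independence).

7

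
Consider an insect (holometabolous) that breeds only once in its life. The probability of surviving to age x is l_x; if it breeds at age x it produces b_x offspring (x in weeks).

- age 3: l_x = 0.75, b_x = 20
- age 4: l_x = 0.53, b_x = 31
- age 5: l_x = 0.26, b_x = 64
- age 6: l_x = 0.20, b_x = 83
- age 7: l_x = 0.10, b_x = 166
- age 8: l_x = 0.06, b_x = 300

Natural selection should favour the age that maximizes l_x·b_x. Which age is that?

8

Expected offspring if breeding at age x = l_x × b_x:
  age 3: 0.75 × 20 = 15.000
  age 4: 0.53 × 31 = 16.430
  age 5: 0.26 × 64 = 16.640
  age 6: 0.20 × 83 = 16.600
  age 7: 0.10 × 166 = 16.600
  age 8: 0.06 × 300 = 18.000
Maximum at age 8 (18.000).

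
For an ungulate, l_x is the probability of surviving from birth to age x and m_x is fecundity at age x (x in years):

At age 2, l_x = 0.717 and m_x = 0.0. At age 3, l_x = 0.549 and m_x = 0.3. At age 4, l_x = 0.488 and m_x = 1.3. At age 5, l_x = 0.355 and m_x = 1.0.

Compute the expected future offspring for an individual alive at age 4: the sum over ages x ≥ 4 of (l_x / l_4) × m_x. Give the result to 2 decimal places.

2.03

l_4 = 0.488. Conditional survival from age 4 to x is l_x / l_4.
  x=4: (0.488/0.488) × 1.3 = 1.3000
  x=5: (0.355/0.488) × 1.0 = 0.7275
Sum = 1.3000 + 0.7275 = 2.0275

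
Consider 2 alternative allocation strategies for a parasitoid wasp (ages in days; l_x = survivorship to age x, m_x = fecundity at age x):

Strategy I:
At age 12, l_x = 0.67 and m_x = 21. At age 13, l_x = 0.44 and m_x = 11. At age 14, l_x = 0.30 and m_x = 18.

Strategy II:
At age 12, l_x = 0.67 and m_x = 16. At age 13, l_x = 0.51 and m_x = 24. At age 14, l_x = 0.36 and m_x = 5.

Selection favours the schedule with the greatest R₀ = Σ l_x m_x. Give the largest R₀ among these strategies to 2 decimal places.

Strategy I: R₀ = 0.67×21 + 0.44×11 + 0.30×18 = 24.3100
Strategy II: R₀ = 0.67×16 + 0.51×24 + 0.36×5 = 24.7600
Highest R₀: strategy II with 24.7600.

24.76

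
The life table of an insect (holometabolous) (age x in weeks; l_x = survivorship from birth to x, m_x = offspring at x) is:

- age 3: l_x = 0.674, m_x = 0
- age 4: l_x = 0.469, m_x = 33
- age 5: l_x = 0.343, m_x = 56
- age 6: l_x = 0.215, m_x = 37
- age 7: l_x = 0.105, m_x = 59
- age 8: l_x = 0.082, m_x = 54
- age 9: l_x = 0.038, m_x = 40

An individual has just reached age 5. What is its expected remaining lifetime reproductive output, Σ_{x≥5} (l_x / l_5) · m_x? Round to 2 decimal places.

114.59

l_5 = 0.343. Conditional survival from age 5 to x is l_x / l_5.
  x=5: (0.343/0.343) × 56 = 56.0000
  x=6: (0.215/0.343) × 37 = 23.1924
  x=7: (0.105/0.343) × 59 = 18.0612
  x=8: (0.082/0.343) × 54 = 12.9096
  x=9: (0.038/0.343) × 40 = 4.4315
Sum = 56.0000 + 23.1924 + 18.0612 + 12.9096 + 4.4315 = 114.5948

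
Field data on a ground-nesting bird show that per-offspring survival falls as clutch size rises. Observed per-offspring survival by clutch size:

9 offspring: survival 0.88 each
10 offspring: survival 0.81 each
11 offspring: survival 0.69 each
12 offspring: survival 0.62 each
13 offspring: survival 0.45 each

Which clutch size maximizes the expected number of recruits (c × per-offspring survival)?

Expected recruits = c × s(c):
  c=9: 9 × 0.88 = 7.920
  c=10: 10 × 0.81 = 8.100
  c=11: 11 × 0.69 = 7.590
  c=12: 12 × 0.62 = 7.440
  c=13: 13 × 0.45 = 5.850
Maximum at c = 10 (8.100 recruits).

10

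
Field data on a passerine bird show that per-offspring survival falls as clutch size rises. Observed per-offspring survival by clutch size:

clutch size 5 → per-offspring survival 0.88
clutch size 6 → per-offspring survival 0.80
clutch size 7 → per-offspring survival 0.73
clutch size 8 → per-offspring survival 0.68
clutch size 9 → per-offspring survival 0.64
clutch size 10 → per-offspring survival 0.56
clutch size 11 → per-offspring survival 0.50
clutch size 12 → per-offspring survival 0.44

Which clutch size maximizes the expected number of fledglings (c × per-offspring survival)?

Expected fledglings = c × s(c):
  c=5: 5 × 0.88 = 4.400
  c=6: 6 × 0.80 = 4.800
  c=7: 7 × 0.73 = 5.110
  c=8: 8 × 0.68 = 5.440
  c=9: 9 × 0.64 = 5.760
  c=10: 10 × 0.56 = 5.600
  c=11: 11 × 0.50 = 5.500
  c=12: 12 × 0.44 = 5.280
Maximum at c = 9 (5.760 fledglings).

9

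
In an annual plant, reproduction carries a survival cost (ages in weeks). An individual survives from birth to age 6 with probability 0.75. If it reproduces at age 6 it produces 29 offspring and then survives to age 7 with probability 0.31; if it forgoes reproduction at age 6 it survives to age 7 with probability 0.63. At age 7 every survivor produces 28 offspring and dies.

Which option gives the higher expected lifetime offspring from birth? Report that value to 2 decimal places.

28.26

breed at age 6: R₀ = 0.75 × (29 + 0.31 × 28) = 0.75 × 37.6800 = 28.2600
delay to age 7: R₀ = 0.75 × (0.63 × 28) = 0.75 × 17.6400 = 13.2300
Higher: breed at age 6 (28.2600).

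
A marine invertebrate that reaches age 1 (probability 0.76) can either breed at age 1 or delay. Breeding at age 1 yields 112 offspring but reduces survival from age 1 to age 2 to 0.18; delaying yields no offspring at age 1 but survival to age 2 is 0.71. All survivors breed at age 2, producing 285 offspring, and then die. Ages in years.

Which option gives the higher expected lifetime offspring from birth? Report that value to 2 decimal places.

breed at age 1: R₀ = 0.76 × (112 + 0.18 × 285) = 0.76 × 163.3000 = 124.1080
delay to age 2: R₀ = 0.76 × (0.71 × 285) = 0.76 × 202.3500 = 153.7860
Higher: delay to age 2 (153.7860).

153.79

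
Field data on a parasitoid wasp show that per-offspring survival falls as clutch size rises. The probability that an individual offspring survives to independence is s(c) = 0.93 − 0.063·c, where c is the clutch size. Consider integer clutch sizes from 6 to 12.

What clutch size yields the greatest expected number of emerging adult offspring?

7

Expected emerging adult offspring = c × s(c):
  c=6: 6 × 0.552 = 3.312
  c=7: 7 × 0.489 = 3.423
  c=8: 8 × 0.426 = 3.408
  c=9: 9 × 0.363 = 3.267
  c=10: 10 × 0.300 = 3.000
  c=11: 11 × 0.237 = 2.607
  c=12: 12 × 0.174 = 2.088
Maximum at c = 7 (3.423 emerging adult offspring).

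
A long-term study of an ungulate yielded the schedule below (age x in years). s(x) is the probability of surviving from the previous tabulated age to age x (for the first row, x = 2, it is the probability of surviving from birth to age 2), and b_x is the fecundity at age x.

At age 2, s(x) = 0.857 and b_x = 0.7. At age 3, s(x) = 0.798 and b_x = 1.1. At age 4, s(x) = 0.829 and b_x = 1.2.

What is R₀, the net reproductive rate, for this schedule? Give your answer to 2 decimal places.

Survivorship from birth: l_x = s_2·s_3·…·s_x.
  l_2 = 0.85700
  l_3 = 0.68389
  l_4 = 0.56694
R₀ = Σ l_x b_x:
  age 2: 0.85700 × 0.7 = 0.5999
  age 3: 0.68389 × 1.1 = 0.7523
  age 4: 0.56694 × 1.2 = 0.6803
R₀ = 0.5999 + 0.7523 + 0.6803 = 2.0325

2.03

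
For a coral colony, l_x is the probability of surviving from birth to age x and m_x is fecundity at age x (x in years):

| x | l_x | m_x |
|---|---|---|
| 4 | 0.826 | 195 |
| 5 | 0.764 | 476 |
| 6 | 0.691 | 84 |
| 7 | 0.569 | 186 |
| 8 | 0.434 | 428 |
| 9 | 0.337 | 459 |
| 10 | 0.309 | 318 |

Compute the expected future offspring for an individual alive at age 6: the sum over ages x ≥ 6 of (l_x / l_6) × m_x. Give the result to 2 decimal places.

872.03

l_6 = 0.691. Conditional survival from age 6 to x is l_x / l_6.
  x=6: (0.691/0.691) × 84 = 84.0000
  x=7: (0.569/0.691) × 186 = 153.1606
  x=8: (0.434/0.691) × 428 = 268.8162
  x=9: (0.337/0.691) × 459 = 223.8538
  x=10: (0.309/0.691) × 318 = 142.2026
Sum = 84.0000 + 153.1606 + 268.8162 + 223.8538 + 142.2026 = 872.0333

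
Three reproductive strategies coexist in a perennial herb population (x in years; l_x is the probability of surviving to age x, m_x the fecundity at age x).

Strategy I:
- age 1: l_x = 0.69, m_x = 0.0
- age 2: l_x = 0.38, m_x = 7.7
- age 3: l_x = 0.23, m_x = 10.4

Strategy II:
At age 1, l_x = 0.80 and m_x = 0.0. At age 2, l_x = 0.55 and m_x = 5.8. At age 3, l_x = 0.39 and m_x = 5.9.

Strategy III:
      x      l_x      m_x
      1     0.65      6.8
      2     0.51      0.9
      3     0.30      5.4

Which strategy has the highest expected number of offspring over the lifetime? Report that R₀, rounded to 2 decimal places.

6.50

Strategy I: R₀ = 0.69×0.0 + 0.38×7.7 + 0.23×10.4 = 5.3180
Strategy II: R₀ = 0.80×0.0 + 0.55×5.8 + 0.39×5.9 = 5.4910
Strategy III: R₀ = 0.65×6.8 + 0.51×0.9 + 0.30×5.4 = 6.4990
Highest R₀: strategy III with 6.4990.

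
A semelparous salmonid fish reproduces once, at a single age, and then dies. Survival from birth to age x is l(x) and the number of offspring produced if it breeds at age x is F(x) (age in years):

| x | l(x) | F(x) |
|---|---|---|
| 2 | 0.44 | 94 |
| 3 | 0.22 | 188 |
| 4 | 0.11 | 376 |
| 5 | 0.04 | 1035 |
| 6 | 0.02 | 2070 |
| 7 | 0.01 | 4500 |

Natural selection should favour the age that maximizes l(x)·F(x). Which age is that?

Expected offspring if breeding at age x = l(x) × F(x):
  age 2: 0.44 × 94 = 41.360
  age 3: 0.22 × 188 = 41.360
  age 4: 0.11 × 376 = 41.360
  age 5: 0.04 × 1035 = 41.400
  age 6: 0.02 × 2070 = 41.400
  age 7: 0.01 × 4500 = 45.000
Maximum at age 7 (45.000).

7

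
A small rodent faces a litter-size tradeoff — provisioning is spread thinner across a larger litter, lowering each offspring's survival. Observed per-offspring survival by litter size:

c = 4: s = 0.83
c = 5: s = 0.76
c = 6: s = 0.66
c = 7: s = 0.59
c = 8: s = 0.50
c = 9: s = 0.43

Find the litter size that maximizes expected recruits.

7

Expected recruits = c × s(c):
  c=4: 4 × 0.83 = 3.320
  c=5: 5 × 0.76 = 3.800
  c=6: 6 × 0.66 = 3.960
  c=7: 7 × 0.59 = 4.130
  c=8: 8 × 0.50 = 4.000
  c=9: 9 × 0.43 = 3.870
Maximum at c = 7 (4.130 recruits).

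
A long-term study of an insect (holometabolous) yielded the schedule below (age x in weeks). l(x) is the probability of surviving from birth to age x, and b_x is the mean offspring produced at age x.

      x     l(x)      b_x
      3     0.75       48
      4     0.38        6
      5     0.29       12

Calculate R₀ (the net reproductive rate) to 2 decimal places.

41.76

R₀ = Σ l(x) b_x:
  age 3: 0.75 × 48 = 36.0000
  age 4: 0.38 × 6 = 2.2800
  age 5: 0.29 × 12 = 3.4800
R₀ = 36.0000 + 2.2800 + 3.4800 = 41.7600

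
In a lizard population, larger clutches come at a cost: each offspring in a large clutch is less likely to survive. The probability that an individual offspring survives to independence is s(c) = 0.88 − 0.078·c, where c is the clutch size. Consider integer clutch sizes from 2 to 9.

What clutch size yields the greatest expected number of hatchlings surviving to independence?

6

Expected hatchlings surviving to independence = c × s(c):
  c=2: 2 × 0.724 = 1.448
  c=3: 3 × 0.646 = 1.938
  c=4: 4 × 0.568 = 2.272
  c=5: 5 × 0.490 = 2.450
  c=6: 6 × 0.412 = 2.472
  c=7: 7 × 0.334 = 2.338
  c=8: 8 × 0.256 = 2.048
  c=9: 9 × 0.178 = 1.602
Maximum at c = 6 (2.472 hatchlings surviving to independence).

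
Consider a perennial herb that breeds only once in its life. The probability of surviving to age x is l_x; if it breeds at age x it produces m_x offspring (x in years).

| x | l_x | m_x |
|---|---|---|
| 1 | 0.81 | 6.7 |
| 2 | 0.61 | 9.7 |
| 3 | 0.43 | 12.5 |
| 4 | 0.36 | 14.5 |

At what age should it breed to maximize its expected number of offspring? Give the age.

2

Expected offspring if breeding at age x = l_x × m_x:
  age 1: 0.81 × 6.7 = 5.427
  age 2: 0.61 × 9.7 = 5.917
  age 3: 0.43 × 12.5 = 5.375
  age 4: 0.36 × 14.5 = 5.220
Maximum at age 2 (5.917).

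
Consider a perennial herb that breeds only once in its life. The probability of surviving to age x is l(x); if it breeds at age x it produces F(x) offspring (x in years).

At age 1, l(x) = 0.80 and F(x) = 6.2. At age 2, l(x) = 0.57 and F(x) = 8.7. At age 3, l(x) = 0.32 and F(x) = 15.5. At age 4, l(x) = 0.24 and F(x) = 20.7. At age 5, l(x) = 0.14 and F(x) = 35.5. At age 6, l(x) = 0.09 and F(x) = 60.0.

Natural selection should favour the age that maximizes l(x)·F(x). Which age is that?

Expected offspring if breeding at age x = l(x) × F(x):
  age 1: 0.80 × 6.2 = 4.960
  age 2: 0.57 × 8.7 = 4.959
  age 3: 0.32 × 15.5 = 4.960
  age 4: 0.24 × 20.7 = 4.968
  age 5: 0.14 × 35.5 = 4.970
  age 6: 0.09 × 60.0 = 5.400
Maximum at age 6 (5.400).

6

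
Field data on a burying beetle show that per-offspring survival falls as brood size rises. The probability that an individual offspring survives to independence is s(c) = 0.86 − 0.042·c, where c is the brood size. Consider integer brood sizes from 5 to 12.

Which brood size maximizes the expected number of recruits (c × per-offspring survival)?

Expected recruits = c × s(c):
  c=5: 5 × 0.650 = 3.250
  c=6: 6 × 0.608 = 3.648
  c=7: 7 × 0.566 = 3.962
  c=8: 8 × 0.524 = 4.192
  c=9: 9 × 0.482 = 4.338
  c=10: 10 × 0.440 = 4.400
  c=11: 11 × 0.398 = 4.378
  c=12: 12 × 0.356 = 4.272
Maximum at c = 10 (4.400 recruits).

10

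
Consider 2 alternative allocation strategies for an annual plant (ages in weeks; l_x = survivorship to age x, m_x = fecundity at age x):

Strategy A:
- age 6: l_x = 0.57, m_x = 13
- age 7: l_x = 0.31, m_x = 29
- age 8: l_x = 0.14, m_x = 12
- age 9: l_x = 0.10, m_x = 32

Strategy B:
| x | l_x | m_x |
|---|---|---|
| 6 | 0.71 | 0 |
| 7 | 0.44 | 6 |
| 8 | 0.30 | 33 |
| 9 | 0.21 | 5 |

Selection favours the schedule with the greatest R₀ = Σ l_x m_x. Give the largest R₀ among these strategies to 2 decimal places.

Strategy A: R₀ = 0.57×13 + 0.31×29 + 0.14×12 + 0.10×32 = 21.2800
Strategy B: R₀ = 0.71×0 + 0.44×6 + 0.30×33 + 0.21×5 = 13.5900
Highest R₀: strategy A with 21.2800.

21.28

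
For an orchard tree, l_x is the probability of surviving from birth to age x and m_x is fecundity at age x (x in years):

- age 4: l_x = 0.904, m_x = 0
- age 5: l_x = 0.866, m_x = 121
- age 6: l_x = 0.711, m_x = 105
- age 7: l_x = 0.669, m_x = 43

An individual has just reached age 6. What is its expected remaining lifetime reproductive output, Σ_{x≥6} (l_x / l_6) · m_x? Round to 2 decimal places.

l_6 = 0.711. Conditional survival from age 6 to x is l_x / l_6.
  x=6: (0.711/0.711) × 105 = 105.0000
  x=7: (0.669/0.711) × 43 = 40.4599
Sum = 105.0000 + 40.4599 = 145.4599

145.46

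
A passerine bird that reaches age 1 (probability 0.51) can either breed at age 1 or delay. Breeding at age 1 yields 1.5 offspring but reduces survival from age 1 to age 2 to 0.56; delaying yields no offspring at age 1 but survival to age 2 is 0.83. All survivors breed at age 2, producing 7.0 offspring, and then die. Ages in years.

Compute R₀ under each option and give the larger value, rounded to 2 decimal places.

2.96

breed at age 1: R₀ = 0.51 × (1.5 + 0.56 × 7.0) = 0.51 × 5.4200 = 2.7642
delay to age 2: R₀ = 0.51 × (0.83 × 7.0) = 0.51 × 5.8100 = 2.9631
Higher: delay to age 2 (2.9631).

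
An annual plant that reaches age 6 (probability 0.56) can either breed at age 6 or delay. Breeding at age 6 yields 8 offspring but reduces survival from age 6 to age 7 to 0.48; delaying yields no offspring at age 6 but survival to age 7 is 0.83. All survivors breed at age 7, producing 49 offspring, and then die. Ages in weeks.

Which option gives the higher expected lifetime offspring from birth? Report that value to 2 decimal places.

22.78

breed at age 6: R₀ = 0.56 × (8 + 0.48 × 49) = 0.56 × 31.5200 = 17.6512
delay to age 7: R₀ = 0.56 × (0.83 × 49) = 0.56 × 40.6700 = 22.7752
Higher: delay to age 7 (22.7752).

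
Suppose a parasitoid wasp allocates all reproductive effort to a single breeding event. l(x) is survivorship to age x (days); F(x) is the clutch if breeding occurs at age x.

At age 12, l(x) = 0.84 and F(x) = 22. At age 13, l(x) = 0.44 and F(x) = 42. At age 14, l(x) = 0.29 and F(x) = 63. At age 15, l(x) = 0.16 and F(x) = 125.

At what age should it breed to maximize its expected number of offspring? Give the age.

Expected offspring if breeding at age x = l(x) × F(x):
  age 12: 0.84 × 22 = 18.480
  age 13: 0.44 × 42 = 18.480
  age 14: 0.29 × 63 = 18.270
  age 15: 0.16 × 125 = 20.000
Maximum at age 15 (20.000).

15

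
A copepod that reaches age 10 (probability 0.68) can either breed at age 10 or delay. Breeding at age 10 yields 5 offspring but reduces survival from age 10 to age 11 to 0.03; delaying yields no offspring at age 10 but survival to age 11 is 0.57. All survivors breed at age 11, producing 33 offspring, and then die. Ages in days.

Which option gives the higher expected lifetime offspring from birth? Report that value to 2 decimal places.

breed at age 10: R₀ = 0.68 × (5 + 0.03 × 33) = 0.68 × 5.9900 = 4.0732
delay to age 11: R₀ = 0.68 × (0.57 × 33) = 0.68 × 18.8100 = 12.7908
Higher: delay to age 11 (12.7908).

12.79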